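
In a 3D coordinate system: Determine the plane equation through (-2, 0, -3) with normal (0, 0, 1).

The plane through P with normal n = (a, b, c) satisfies n·(r - P) = 0,
i.e. ax + by + cz = a·x₀ + b·y₀ + c·z₀.
d = 0·(-2) + 0·0 + 1·(-3)
  = 0 + 0 - 3
  = -3
Equation: z = -3

z = -3


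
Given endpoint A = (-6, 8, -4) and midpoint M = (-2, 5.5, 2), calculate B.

B = 2M - A
  = (2·(-2) - (-6), 2·5.5 - 8, 2·2 - (-4))
  = (-4 + 6, 11 - 8, 4 + 4)
  = (2, 3, 8)

(2, 3, 8)


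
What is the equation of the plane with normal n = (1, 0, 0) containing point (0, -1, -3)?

The plane through P with normal n = (a, b, c) satisfies n·(r - P) = 0,
i.e. ax + by + cz = a·x₀ + b·y₀ + c·z₀.
d = 1·0 + 0·(-1) + 0·(-3)
  = 0 + 0 + 0
  = 0
Equation: x = 0

x = 0


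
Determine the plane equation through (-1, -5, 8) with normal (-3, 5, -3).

The plane through P with normal n = (a, b, c) satisfies n·(r - P) = 0,
i.e. ax + by + cz = a·x₀ + b·y₀ + c·z₀.
d = (-3)·(-1) + 5·(-5) + (-3)·8
  = 3 - 25 - 24
  = -46
Equation: -3x + 5y - 3z = -46

-3x + 5y - 3z = -46


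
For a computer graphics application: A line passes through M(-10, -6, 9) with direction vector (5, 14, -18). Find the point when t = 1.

P(t) = M + t·d
  = (-10 + 5·1, -6 + 14·1, 9 + (-18)·1)
  = (-10 + 5, -6 + 14, 9 - 18)
  = (-5, 8, -9)

(-5, 8, -9)


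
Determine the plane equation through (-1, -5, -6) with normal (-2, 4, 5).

The plane through P with normal n = (a, b, c) satisfies n·(r - P) = 0,
i.e. ax + by + cz = a·x₀ + b·y₀ + c·z₀.
d = (-2)·(-1) + 4·(-5) + 5·(-6)
  = 2 - 20 - 30
  = -48
Equation: -2x + 4y + 5z = -48

-2x + 4y + 5z = -48


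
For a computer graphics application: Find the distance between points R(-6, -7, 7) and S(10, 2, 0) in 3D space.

d = √[(x₂-x₁)² + (y₂-y₁)² + (z₂-z₁)²]
  = √[16² + 9² + (-7)²]
  = √[256 + 81 + 49]
  = √386
  ≈ 19.65

19.65


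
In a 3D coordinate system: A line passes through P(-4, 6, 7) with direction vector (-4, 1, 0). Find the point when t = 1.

P(t) = P + t·d
  = (-4 + (-4)·1, 6 + 1·1, 7 + 0·1)
  = (-4 - 4, 6 + 1, 7 + 0)
  = (-8, 7, 7)

(-8, 7, 7)


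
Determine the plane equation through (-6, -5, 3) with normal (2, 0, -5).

The plane through P with normal n = (a, b, c) satisfies n·(r - P) = 0,
i.e. ax + by + cz = a·x₀ + b·y₀ + c·z₀.
d = 2·(-6) + 0·(-5) + (-5)·3
  = -12 + 0 - 15
  = -27
Equation: 2x - 5z = -27

2x - 5z = -27


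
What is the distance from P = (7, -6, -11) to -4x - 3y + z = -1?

distance = |a·x₀ + b·y₀ + c·z₀ - d| / √(a² + b² + c²)
  = |(-4)·7 + (-3)·(-6) + 1·(-11) - (-1)| / √((-4)² + (-3)² + 1²)
  = |-28 + 18 - 11 + 1| / √(16 + 9 + 1)
  = |-20| / √26
  = 20 / 5.099
  ≈ 3.922

3.922


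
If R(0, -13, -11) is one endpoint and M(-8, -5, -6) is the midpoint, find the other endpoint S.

S = 2M - R
  = (2·(-8) - 0, 2·(-5) - (-13), 2·(-6) - (-11))
  = (-16 + 0, -10 + 13, -12 + 11)
  = (-16, 3, -1)

(-16, 3, -1)


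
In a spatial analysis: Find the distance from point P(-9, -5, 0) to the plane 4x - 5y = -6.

distance = |a·x₀ + b·y₀ + c·z₀ - d| / √(a² + b² + c²)
  = |4·(-9) + (-5)·(-5) + 0·0 - (-6)| / √(4² + (-5)² + 0²)
  = |-36 + 25 + 0 + 6| / √(16 + 25 + 0)
  = |-5| / √41
  = 5 / 6.403
  ≈ 0.7809

0.7809


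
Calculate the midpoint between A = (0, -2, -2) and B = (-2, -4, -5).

M = ((x₁+x₂)/2, (y₁+y₂)/2, (z₁+z₂)/2)
  = ((0 - 2)/2, (-2 - 4)/2, (-2 - 5)/2)
  = (-2/2, -6/2, -7/2)
  = (-1, -3, -3.5)

(-1, -3, -3.5)


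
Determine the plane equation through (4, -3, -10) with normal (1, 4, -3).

The plane through P with normal n = (a, b, c) satisfies n·(r - P) = 0,
i.e. ax + by + cz = a·x₀ + b·y₀ + c·z₀.
d = 1·4 + 4·(-3) + (-3)·(-10)
  = 4 - 12 + 30
  = 22
Equation: x + 4y - 3z = 22

x + 4y - 3z = 22


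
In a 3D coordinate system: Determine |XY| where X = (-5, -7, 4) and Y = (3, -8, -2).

d = √[(x₂-x₁)² + (y₂-y₁)² + (z₂-z₁)²]
  = √[8² + (-1)² + (-6)²]
  = √[64 + 1 + 36]
  = √101
  ≈ 10.05

10.05


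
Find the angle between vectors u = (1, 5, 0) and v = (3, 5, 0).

u·v = 1·3 + 5·5 + 0·0 = 3 + 25 + 0 = 28
|u| = √(1² + 5² + 0²) = √26 ≈ 5.099
|v| = √(3² + 5² + 0²) = √34 ≈ 5.831
cos θ = (u·v)/(|u||v|) = 28/(5.099·5.831) ≈ 0.9417
θ = arccos(0.9417) ≈ 19.65°

19.65°


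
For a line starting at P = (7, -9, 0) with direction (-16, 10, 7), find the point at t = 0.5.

P(t) = P + t·d
  = (7 + (-16)·0.5, -9 + 10·0.5, 0 + 7·0.5)
  = (7 - 8, -9 + 5, 0 + 3.5)
  = (-1, -4, 3.5)

(-1, -4, 3.5)


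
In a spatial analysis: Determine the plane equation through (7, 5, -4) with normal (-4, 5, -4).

The plane through P with normal n = (a, b, c) satisfies n·(r - P) = 0,
i.e. ax + by + cz = a·x₀ + b·y₀ + c·z₀.
d = (-4)·7 + 5·5 + (-4)·(-4)
  = -28 + 25 + 16
  = 13
Equation: -4x + 5y - 4z = 13

-4x + 5y - 4z = 13


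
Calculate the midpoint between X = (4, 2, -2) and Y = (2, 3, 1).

M = ((x₁+x₂)/2, (y₁+y₂)/2, (z₁+z₂)/2)
  = ((4 + 2)/2, (2 + 3)/2, (-2 + 1)/2)
  = (6/2, 5/2, -1/2)
  = (3, 2.5, -0.5)

(3, 2.5, -0.5)


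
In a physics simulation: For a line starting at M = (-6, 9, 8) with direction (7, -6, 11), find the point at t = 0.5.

P(t) = M + t·d
  = (-6 + 7·0.5, 9 + (-6)·0.5, 8 + 11·0.5)
  = (-6 + 3.5, 9 - 3, 8 + 5.5)
  = (-2.5, 6, 13.5)

(-2.5, 6, 13.5)


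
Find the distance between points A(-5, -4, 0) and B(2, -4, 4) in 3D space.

d = √[(x₂-x₁)² + (y₂-y₁)² + (z₂-z₁)²]
  = √[7² + 0² + 4²]
  = √[49 + 0 + 16]
  = √65
  ≈ 8.062

8.062


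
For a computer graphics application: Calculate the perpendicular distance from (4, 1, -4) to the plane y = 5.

distance = |a·x₀ + b·y₀ + c·z₀ - d| / √(a² + b² + c²)
  = |0·4 + 1·1 + 0·(-4) - 5| / √(0² + 1² + 0²)
  = |0 + 1 + 0 - 5| / √(0 + 1 + 0)
  = |-4| / √1
  = 4 / 1
  ≈ 4

4


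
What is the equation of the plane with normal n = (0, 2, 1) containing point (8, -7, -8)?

The plane through P with normal n = (a, b, c) satisfies n·(r - P) = 0,
i.e. ax + by + cz = a·x₀ + b·y₀ + c·z₀.
d = 0·8 + 2·(-7) + 1·(-8)
  = 0 - 14 - 8
  = -22
Equation: 2y + z = -22

2y + z = -22


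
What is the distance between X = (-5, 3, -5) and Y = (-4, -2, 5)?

d = √[(x₂-x₁)² + (y₂-y₁)² + (z₂-z₁)²]
  = √[1² + (-5)² + 10²]
  = √[1 + 25 + 100]
  = √126
  ≈ 11.22

11.22


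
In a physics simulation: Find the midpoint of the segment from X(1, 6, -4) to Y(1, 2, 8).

M = ((x₁+x₂)/2, (y₁+y₂)/2, (z₁+z₂)/2)
  = ((1 + 1)/2, (6 + 2)/2, (-4 + 8)/2)
  = (2/2, 8/2, 4/2)
  = (1, 4, 2)

(1, 4, 2)


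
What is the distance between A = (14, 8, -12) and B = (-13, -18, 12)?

d = √[(x₂-x₁)² + (y₂-y₁)² + (z₂-z₁)²]
  = √[(-27)² + (-26)² + 24²]
  = √[729 + 676 + 576]
  = √1981
  ≈ 44.51

44.51


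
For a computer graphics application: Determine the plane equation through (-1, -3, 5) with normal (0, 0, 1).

The plane through P with normal n = (a, b, c) satisfies n·(r - P) = 0,
i.e. ax + by + cz = a·x₀ + b·y₀ + c·z₀.
d = 0·(-1) + 0·(-3) + 1·5
  = 0 + 0 + 5
  = 5
Equation: z = 5

z = 5


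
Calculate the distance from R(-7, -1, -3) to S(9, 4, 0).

d = √[(x₂-x₁)² + (y₂-y₁)² + (z₂-z₁)²]
  = √[16² + 5² + 3²]
  = √[256 + 25 + 9]
  = √290
  ≈ 17.03

17.03


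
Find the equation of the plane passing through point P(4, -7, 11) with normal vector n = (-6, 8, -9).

The plane through P with normal n = (a, b, c) satisfies n·(r - P) = 0,
i.e. ax + by + cz = a·x₀ + b·y₀ + c·z₀.
d = (-6)·4 + 8·(-7) + (-9)·11
  = -24 - 56 - 99
  = -179
Equation: -6x + 8y - 9z = -179

-6x + 8y - 9z = -179


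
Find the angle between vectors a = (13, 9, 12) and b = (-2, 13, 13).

a·b = 13·(-2) + 9·13 + 12·13 = -26 + 117 + 156 = 247
|a| = √(13² + 9² + 12²) = √394 ≈ 19.85
|b| = √((-2)² + 13² + 13²) = √342 ≈ 18.49
cos θ = (a·b)/(|a||b|) = 247/(19.85·18.49) ≈ 0.6729
θ = arccos(0.6729) ≈ 47.71°

47.71°


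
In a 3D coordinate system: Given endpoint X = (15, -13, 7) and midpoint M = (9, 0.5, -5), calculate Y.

Y = 2M - X
  = (2·9 - 15, 2·0.5 - (-13), 2·(-5) - 7)
  = (18 - 15, 1 + 13, -10 - 7)
  = (3, 14, -17)

(3, 14, -17)


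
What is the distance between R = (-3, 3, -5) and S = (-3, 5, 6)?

d = √[(x₂-x₁)² + (y₂-y₁)² + (z₂-z₁)²]
  = √[0² + 2² + 11²]
  = √[0 + 4 + 121]
  = √125
  ≈ 11.18

11.18


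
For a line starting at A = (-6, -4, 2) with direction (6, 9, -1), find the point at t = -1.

P(t) = A + t·d
  = (-6 + 6·(-1), -4 + 9·(-1), 2 + (-1)·(-1))
  = (-6 - 6, -4 - 9, 2 + 1)
  = (-12, -13, 3)

(-12, -13, 3)


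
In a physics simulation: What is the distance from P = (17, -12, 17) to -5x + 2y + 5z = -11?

distance = |a·x₀ + b·y₀ + c·z₀ - d| / √(a² + b² + c²)
  = |(-5)·17 + 2·(-12) + 5·17 - (-11)| / √((-5)² + 2² + 5²)
  = |-85 - 24 + 85 + 11| / √(25 + 4 + 25)
  = |-13| / √54
  = 13 / 7.348
  ≈ 1.769

1.769


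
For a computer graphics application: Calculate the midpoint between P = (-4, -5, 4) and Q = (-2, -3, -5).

M = ((x₁+x₂)/2, (y₁+y₂)/2, (z₁+z₂)/2)
  = ((-4 - 2)/2, (-5 - 3)/2, (4 - 5)/2)
  = (-6/2, -8/2, -1/2)
  = (-3, -4, -0.5)

(-3, -4, -0.5)


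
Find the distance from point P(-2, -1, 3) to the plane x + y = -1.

distance = |a·x₀ + b·y₀ + c·z₀ - d| / √(a² + b² + c²)
  = |1·(-2) + 1·(-1) + 0·3 - (-1)| / √(1² + 1² + 0²)
  = |-2 - 1 + 0 + 1| / √(1 + 1 + 0)
  = |-2| / √2
  = 2 / 1.414
  ≈ 1.414

1.414


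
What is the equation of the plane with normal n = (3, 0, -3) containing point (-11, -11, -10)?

The plane through P with normal n = (a, b, c) satisfies n·(r - P) = 0,
i.e. ax + by + cz = a·x₀ + b·y₀ + c·z₀.
d = 3·(-11) + 0·(-11) + (-3)·(-10)
  = -33 + 0 + 30
  = -3
Equation: 3x - 3z = -3

3x - 3z = -3


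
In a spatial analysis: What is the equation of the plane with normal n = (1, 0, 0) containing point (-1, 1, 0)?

The plane through P with normal n = (a, b, c) satisfies n·(r - P) = 0,
i.e. ax + by + cz = a·x₀ + b·y₀ + c·z₀.
d = 1·(-1) + 0·1 + 0·0
  = -1 + 0 + 0
  = -1
Equation: x = -1

x = -1


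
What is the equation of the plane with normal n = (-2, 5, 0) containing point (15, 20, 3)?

The plane through P with normal n = (a, b, c) satisfies n·(r - P) = 0,
i.e. ax + by + cz = a·x₀ + b·y₀ + c·z₀.
d = (-2)·15 + 5·20 + 0·3
  = -30 + 100 + 0
  = 70
Equation: -2x + 5y = 70

-2x + 5y = 70


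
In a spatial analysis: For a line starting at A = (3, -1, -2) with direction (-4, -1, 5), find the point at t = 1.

P(t) = A + t·d
  = (3 + (-4)·1, -1 + (-1)·1, -2 + 5·1)
  = (3 - 4, -1 - 1, -2 + 5)
  = (-1, -2, 3)

(-1, -2, 3)


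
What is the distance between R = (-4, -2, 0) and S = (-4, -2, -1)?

d = √[(x₂-x₁)² + (y₂-y₁)² + (z₂-z₁)²]
  = √[0² + 0² + (-1)²]
  = √[0 + 0 + 1]
  = √1
  ≈ 1

1


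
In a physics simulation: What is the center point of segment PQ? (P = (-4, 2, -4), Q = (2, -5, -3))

M = ((x₁+x₂)/2, (y₁+y₂)/2, (z₁+z₂)/2)
  = ((-4 + 2)/2, (2 - 5)/2, (-4 - 3)/2)
  = (-2/2, -3/2, -7/2)
  = (-1, -1.5, -3.5)

(-1, -1.5, -3.5)


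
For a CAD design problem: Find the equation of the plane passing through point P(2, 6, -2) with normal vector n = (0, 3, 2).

The plane through P with normal n = (a, b, c) satisfies n·(r - P) = 0,
i.e. ax + by + cz = a·x₀ + b·y₀ + c·z₀.
d = 0·2 + 3·6 + 2·(-2)
  = 0 + 18 - 4
  = 14
Equation: 3y + 2z = 14

3y + 2z = 14


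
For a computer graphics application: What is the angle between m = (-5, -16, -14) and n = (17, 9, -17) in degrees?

m·n = (-5)·17 + (-16)·9 + (-14)·(-17) = -85 - 144 + 238 = 9
|m| = √((-5)² + (-16)² + (-14)²) = √477 ≈ 21.84
|n| = √(17² + 9² + (-17)²) = √659 ≈ 25.67
cos θ = (m·n)/(|m||n|) = 9/(21.84·25.67) ≈ 0.01605
θ = arccos(0.01605) ≈ 89.08°

89.08°


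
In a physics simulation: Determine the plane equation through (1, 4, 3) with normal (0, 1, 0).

The plane through P with normal n = (a, b, c) satisfies n·(r - P) = 0,
i.e. ax + by + cz = a·x₀ + b·y₀ + c·z₀.
d = 0·1 + 1·4 + 0·3
  = 0 + 4 + 0
  = 4
Equation: y = 4

y = 4


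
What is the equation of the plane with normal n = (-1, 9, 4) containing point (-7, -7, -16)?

The plane through P with normal n = (a, b, c) satisfies n·(r - P) = 0,
i.e. ax + by + cz = a·x₀ + b·y₀ + c·z₀.
d = (-1)·(-7) + 9·(-7) + 4·(-16)
  = 7 - 63 - 64
  = -120
Equation: -x + 9y + 4z = -120

-x + 9y + 4z = -120


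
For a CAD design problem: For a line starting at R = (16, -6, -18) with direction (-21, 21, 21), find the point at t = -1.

P(t) = R + t·d
  = (16 + (-21)·(-1), -6 + 21·(-1), -18 + 21·(-1))
  = (16 + 21, -6 - 21, -18 - 21)
  = (37, -27, -39)

(37, -27, -39)


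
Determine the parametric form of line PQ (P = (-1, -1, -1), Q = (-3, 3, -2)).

Direction vector d = Q - P = (-3 + 1, 3 + 1, -2 + 1) = (-2, 4, -1)
Parametric form r = P + t·d:
x = -1 - 2t, y = -1 + 4t, z = -1 - t

x = -1 - 2t, y = -1 + 4t, z = -1 - t


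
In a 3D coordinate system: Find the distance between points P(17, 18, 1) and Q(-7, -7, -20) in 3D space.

d = √[(x₂-x₁)² + (y₂-y₁)² + (z₂-z₁)²]
  = √[(-24)² + (-25)² + (-21)²]
  = √[576 + 625 + 441]
  = √1642
  ≈ 40.52

40.52


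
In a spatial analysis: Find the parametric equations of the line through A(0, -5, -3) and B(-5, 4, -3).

Direction vector d = B - A = (-5 + 0, 4 + 5, -3 + 3) = (-5, 9, 0)
Parametric form r = A + t·d:
x = 0 - 5t, y = -5 + 9t, z = -3

x = 0 - 5t, y = -5 + 9t, z = -3


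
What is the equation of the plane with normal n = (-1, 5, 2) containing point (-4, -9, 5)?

The plane through P with normal n = (a, b, c) satisfies n·(r - P) = 0,
i.e. ax + by + cz = a·x₀ + b·y₀ + c·z₀.
d = (-1)·(-4) + 5·(-9) + 2·5
  = 4 - 45 + 10
  = -31
Equation: -x + 5y + 2z = -31

-x + 5y + 2z = -31


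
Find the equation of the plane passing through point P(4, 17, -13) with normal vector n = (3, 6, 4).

The plane through P with normal n = (a, b, c) satisfies n·(r - P) = 0,
i.e. ax + by + cz = a·x₀ + b·y₀ + c·z₀.
d = 3·4 + 6·17 + 4·(-13)
  = 12 + 102 - 52
  = 62
Equation: 3x + 6y + 4z = 62

3x + 6y + 4z = 62


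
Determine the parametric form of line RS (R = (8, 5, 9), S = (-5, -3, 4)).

Direction vector d = S - R = (-5 - 8, -3 - 5, 4 - 9) = (-13, -8, -5)
Parametric form r = R + t·d:
x = 8 - 13t, y = 5 - 8t, z = 9 - 5t

x = 8 - 13t, y = 5 - 8t, z = 9 - 5t


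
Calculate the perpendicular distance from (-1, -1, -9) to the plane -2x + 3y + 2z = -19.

distance = |a·x₀ + b·y₀ + c·z₀ - d| / √(a² + b² + c²)
  = |(-2)·(-1) + 3·(-1) + 2·(-9) - (-19)| / √((-2)² + 3² + 2²)
  = |2 - 3 - 18 + 19| / √(4 + 9 + 4)
  = |0| / √17
  = 0 / 4.123
  ≈ 0

0


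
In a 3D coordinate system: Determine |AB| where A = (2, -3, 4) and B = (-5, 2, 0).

d = √[(x₂-x₁)² + (y₂-y₁)² + (z₂-z₁)²]
  = √[(-7)² + 5² + (-4)²]
  = √[49 + 25 + 16]
  = √90
  ≈ 9.487

9.487


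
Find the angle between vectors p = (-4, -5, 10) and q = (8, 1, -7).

p·q = (-4)·8 + (-5)·1 + 10·(-7) = -32 - 5 - 70 = -107
|p| = √((-4)² + (-5)² + 10²) = √141 ≈ 11.87
|q| = √(8² + 1² + (-7)²) = √114 ≈ 10.68
cos θ = (p·q)/(|p||q|) = -107/(11.87·10.68) ≈ -0.844
θ = arccos(-0.844) ≈ 147.6°

147.6°


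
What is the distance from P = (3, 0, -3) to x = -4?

distance = |a·x₀ + b·y₀ + c·z₀ - d| / √(a² + b² + c²)
  = |1·3 + 0·0 + 0·(-3) - (-4)| / √(1² + 0² + 0²)
  = |3 + 0 + 0 + 4| / √(1 + 0 + 0)
  = |7| / √1
  = 7 / 1
  ≈ 7

7


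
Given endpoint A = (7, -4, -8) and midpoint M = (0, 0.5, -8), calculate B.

B = 2M - A
  = (2·0 - 7, 2·0.5 - (-4), 2·(-8) - (-8))
  = (0 - 7, 1 + 4, -16 + 8)
  = (-7, 5, -8)

(-7, 5, -8)


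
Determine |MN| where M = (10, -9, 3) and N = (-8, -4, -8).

d = √[(x₂-x₁)² + (y₂-y₁)² + (z₂-z₁)²]
  = √[(-18)² + 5² + (-11)²]
  = √[324 + 25 + 121]
  = √470
  ≈ 21.68

21.68


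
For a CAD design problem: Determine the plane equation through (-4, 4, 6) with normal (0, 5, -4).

The plane through P with normal n = (a, b, c) satisfies n·(r - P) = 0,
i.e. ax + by + cz = a·x₀ + b·y₀ + c·z₀.
d = 0·(-4) + 5·4 + (-4)·6
  = 0 + 20 - 24
  = -4
Equation: 5y - 4z = -4

5y - 4z = -4


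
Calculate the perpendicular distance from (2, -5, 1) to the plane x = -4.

distance = |a·x₀ + b·y₀ + c·z₀ - d| / √(a² + b² + c²)
  = |1·2 + 0·(-5) + 0·1 - (-4)| / √(1² + 0² + 0²)
  = |2 + 0 + 0 + 4| / √(1 + 0 + 0)
  = |6| / √1
  = 6 / 1
  ≈ 6

6


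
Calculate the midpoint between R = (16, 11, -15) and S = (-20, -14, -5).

M = ((x₁+x₂)/2, (y₁+y₂)/2, (z₁+z₂)/2)
  = ((16 - 20)/2, (11 - 14)/2, (-15 - 5)/2)
  = (-4/2, -3/2, -20/2)
  = (-2, -1.5, -10)

(-2, -1.5, -10)


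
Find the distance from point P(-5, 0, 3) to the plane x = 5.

distance = |a·x₀ + b·y₀ + c·z₀ - d| / √(a² + b² + c²)
  = |1·(-5) + 0·0 + 0·3 - 5| / √(1² + 0² + 0²)
  = |-5 + 0 + 0 - 5| / √(1 + 0 + 0)
  = |-10| / √1
  = 10 / 1
  ≈ 10

10


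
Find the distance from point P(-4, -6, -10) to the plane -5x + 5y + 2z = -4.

distance = |a·x₀ + b·y₀ + c·z₀ - d| / √(a² + b² + c²)
  = |(-5)·(-4) + 5·(-6) + 2·(-10) - (-4)| / √((-5)² + 5² + 2²)
  = |20 - 30 - 20 + 4| / √(25 + 25 + 4)
  = |-26| / √54
  = 26 / 7.348
  ≈ 3.538

3.538


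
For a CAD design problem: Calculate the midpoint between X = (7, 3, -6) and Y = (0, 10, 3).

M = ((x₁+x₂)/2, (y₁+y₂)/2, (z₁+z₂)/2)
  = ((7 + 0)/2, (3 + 10)/2, (-6 + 3)/2)
  = (7/2, 13/2, -3/2)
  = (3.5, 6.5, -1.5)

(3.5, 6.5, -1.5)


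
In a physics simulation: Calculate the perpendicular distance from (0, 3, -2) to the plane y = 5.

distance = |a·x₀ + b·y₀ + c·z₀ - d| / √(a² + b² + c²)
  = |0·0 + 1·3 + 0·(-2) - 5| / √(0² + 1² + 0²)
  = |0 + 3 + 0 - 5| / √(0 + 1 + 0)
  = |-2| / √1
  = 2 / 1
  ≈ 2

2


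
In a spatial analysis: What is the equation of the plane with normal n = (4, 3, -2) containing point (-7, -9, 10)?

The plane through P with normal n = (a, b, c) satisfies n·(r - P) = 0,
i.e. ax + by + cz = a·x₀ + b·y₀ + c·z₀.
d = 4·(-7) + 3·(-9) + (-2)·10
  = -28 - 27 - 20
  = -75
Equation: 4x + 3y - 2z = -75

4x + 3y - 2z = -75


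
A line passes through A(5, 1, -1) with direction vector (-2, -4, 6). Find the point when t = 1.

P(t) = A + t·d
  = (5 + (-2)·1, 1 + (-4)·1, -1 + 6·1)
  = (5 - 2, 1 - 4, -1 + 6)
  = (3, -3, 5)

(3, -3, 5)


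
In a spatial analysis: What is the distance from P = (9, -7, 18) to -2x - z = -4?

distance = |a·x₀ + b·y₀ + c·z₀ - d| / √(a² + b² + c²)
  = |(-2)·9 + 0·(-7) + (-1)·18 - (-4)| / √((-2)² + 0² + (-1)²)
  = |-18 + 0 - 18 + 4| / √(4 + 0 + 1)
  = |-32| / √5
  = 32 / 2.236
  ≈ 14.31

14.31


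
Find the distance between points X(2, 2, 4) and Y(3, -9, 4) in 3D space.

d = √[(x₂-x₁)² + (y₂-y₁)² + (z₂-z₁)²]
  = √[1² + (-11)² + 0²]
  = √[1 + 121 + 0]
  = √122
  ≈ 11.05

11.05


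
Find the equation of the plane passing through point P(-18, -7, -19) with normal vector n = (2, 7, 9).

The plane through P with normal n = (a, b, c) satisfies n·(r - P) = 0,
i.e. ax + by + cz = a·x₀ + b·y₀ + c·z₀.
d = 2·(-18) + 7·(-7) + 9·(-19)
  = -36 - 49 - 171
  = -256
Equation: 2x + 7y + 9z = -256

2x + 7y + 9z = -256


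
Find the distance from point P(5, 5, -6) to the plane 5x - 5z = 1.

distance = |a·x₀ + b·y₀ + c·z₀ - d| / √(a² + b² + c²)
  = |5·5 + 0·5 + (-5)·(-6) - 1| / √(5² + 0² + (-5)²)
  = |25 + 0 + 30 - 1| / √(25 + 0 + 25)
  = |54| / √50
  = 54 / 7.071
  ≈ 7.637

7.637


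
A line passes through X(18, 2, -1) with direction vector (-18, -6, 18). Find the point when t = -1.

P(t) = X + t·d
  = (18 + (-18)·(-1), 2 + (-6)·(-1), -1 + 18·(-1))
  = (18 + 18, 2 + 6, -1 - 18)
  = (36, 8, -19)

(36, 8, -19)


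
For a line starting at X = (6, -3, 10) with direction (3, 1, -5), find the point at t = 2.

P(t) = X + t·d
  = (6 + 3·2, -3 + 1·2, 10 + (-5)·2)
  = (6 + 6, -3 + 2, 10 - 10)
  = (12, -1, 0)

(12, -1, 0)


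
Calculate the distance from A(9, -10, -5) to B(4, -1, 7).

d = √[(x₂-x₁)² + (y₂-y₁)² + (z₂-z₁)²]
  = √[(-5)² + 9² + 12²]
  = √[25 + 81 + 144]
  = √250
  ≈ 15.81

15.81


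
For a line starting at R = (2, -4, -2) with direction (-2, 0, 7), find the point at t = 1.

P(t) = R + t·d
  = (2 + (-2)·1, -4 + 0·1, -2 + 7·1)
  = (2 - 2, -4 + 0, -2 + 7)
  = (0, -4, 5)

(0, -4, 5)


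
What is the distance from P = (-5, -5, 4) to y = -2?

distance = |a·x₀ + b·y₀ + c·z₀ - d| / √(a² + b² + c²)
  = |0·(-5) + 1·(-5) + 0·4 - (-2)| / √(0² + 1² + 0²)
  = |0 - 5 + 0 + 2| / √(0 + 1 + 0)
  = |-3| / √1
  = 3 / 1
  ≈ 3

3


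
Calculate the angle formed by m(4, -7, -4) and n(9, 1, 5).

m·n = 4·9 + (-7)·1 + (-4)·5 = 36 - 7 - 20 = 9
|m| = √(4² + (-7)² + (-4)²) = √81 ≈ 9
|n| = √(9² + 1² + 5²) = √107 ≈ 10.34
cos θ = (m·n)/(|m||n|) = 9/(9·10.34) ≈ 0.09667
θ = arccos(0.09667) ≈ 84.45°

84.45°


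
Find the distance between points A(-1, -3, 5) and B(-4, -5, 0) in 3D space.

d = √[(x₂-x₁)² + (y₂-y₁)² + (z₂-z₁)²]
  = √[(-3)² + (-2)² + (-5)²]
  = √[9 + 4 + 25]
  = √38
  ≈ 6.164

6.164


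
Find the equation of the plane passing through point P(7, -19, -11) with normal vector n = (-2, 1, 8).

The plane through P with normal n = (a, b, c) satisfies n·(r - P) = 0,
i.e. ax + by + cz = a·x₀ + b·y₀ + c·z₀.
d = (-2)·7 + 1·(-19) + 8·(-11)
  = -14 - 19 - 88
  = -121
Equation: -2x + y + 8z = -121

-2x + y + 8z = -121


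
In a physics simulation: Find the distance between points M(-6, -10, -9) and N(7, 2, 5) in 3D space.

d = √[(x₂-x₁)² + (y₂-y₁)² + (z₂-z₁)²]
  = √[13² + 12² + 14²]
  = √[169 + 144 + 196]
  = √509
  ≈ 22.56

22.56


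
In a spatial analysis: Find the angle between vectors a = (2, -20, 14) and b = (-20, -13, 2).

a·b = 2·(-20) + (-20)·(-13) + 14·2 = -40 + 260 + 28 = 248
|a| = √(2² + (-20)² + 14²) = √600 ≈ 24.49
|b| = √((-20)² + (-13)² + 2²) = √573 ≈ 23.94
cos θ = (a·b)/(|a||b|) = 248/(24.49·23.94) ≈ 0.423
θ = arccos(0.423) ≈ 64.98°

64.98°


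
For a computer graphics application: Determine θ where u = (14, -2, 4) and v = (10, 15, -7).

u·v = 14·10 + (-2)·15 + 4·(-7) = 140 - 30 - 28 = 82
|u| = √(14² + (-2)² + 4²) = √216 ≈ 14.7
|v| = √(10² + 15² + (-7)²) = √374 ≈ 19.34
cos θ = (u·v)/(|u||v|) = 82/(14.7·19.34) ≈ 0.2885
θ = arccos(0.2885) ≈ 73.23°

73.23°


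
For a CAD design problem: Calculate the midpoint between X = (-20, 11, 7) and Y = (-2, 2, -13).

M = ((x₁+x₂)/2, (y₁+y₂)/2, (z₁+z₂)/2)
  = ((-20 - 2)/2, (11 + 2)/2, (7 - 13)/2)
  = (-22/2, 13/2, -6/2)
  = (-11, 6.5, -3)

(-11, 6.5, -3)


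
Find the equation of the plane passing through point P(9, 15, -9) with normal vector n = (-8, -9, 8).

The plane through P with normal n = (a, b, c) satisfies n·(r - P) = 0,
i.e. ax + by + cz = a·x₀ + b·y₀ + c·z₀.
d = (-8)·9 + (-9)·15 + 8·(-9)
  = -72 - 135 - 72
  = -279
Equation: -8x - 9y + 8z = -279

-8x - 9y + 8z = -279


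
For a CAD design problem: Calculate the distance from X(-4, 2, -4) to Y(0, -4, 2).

d = √[(x₂-x₁)² + (y₂-y₁)² + (z₂-z₁)²]
  = √[4² + (-6)² + 6²]
  = √[16 + 36 + 36]
  = √88
  ≈ 9.381

9.381


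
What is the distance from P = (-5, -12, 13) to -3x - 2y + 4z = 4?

distance = |a·x₀ + b·y₀ + c·z₀ - d| / √(a² + b² + c²)
  = |(-3)·(-5) + (-2)·(-12) + 4·13 - 4| / √((-3)² + (-2)² + 4²)
  = |15 + 24 + 52 - 4| / √(9 + 4 + 16)
  = |87| / √29
  = 87 / 5.385
  ≈ 16.16

16.16


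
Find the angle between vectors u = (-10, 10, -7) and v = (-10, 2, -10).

u·v = (-10)·(-10) + 10·2 + (-7)·(-10) = 100 + 20 + 70 = 190
|u| = √((-10)² + 10² + (-7)²) = √249 ≈ 15.78
|v| = √((-10)² + 2² + (-10)²) = √204 ≈ 14.28
cos θ = (u·v)/(|u||v|) = 190/(15.78·14.28) ≈ 0.843
θ = arccos(0.843) ≈ 32.54°

32.54°


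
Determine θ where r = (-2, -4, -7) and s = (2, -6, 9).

r·s = (-2)·2 + (-4)·(-6) + (-7)·9 = -4 + 24 - 63 = -43
|r| = √((-2)² + (-4)² + (-7)²) = √69 ≈ 8.307
|s| = √(2² + (-6)² + 9²) = √121 ≈ 11
cos θ = (r·s)/(|r||s|) = -43/(8.307·11) ≈ -0.4706
θ = arccos(-0.4706) ≈ 118.1°

118.1°


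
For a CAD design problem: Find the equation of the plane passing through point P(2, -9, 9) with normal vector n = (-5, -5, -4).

The plane through P with normal n = (a, b, c) satisfies n·(r - P) = 0,
i.e. ax + by + cz = a·x₀ + b·y₀ + c·z₀.
d = (-5)·2 + (-5)·(-9) + (-4)·9
  = -10 + 45 - 36
  = -1
Equation: -5x - 5y - 4z = -1

-5x - 5y - 4z = -1


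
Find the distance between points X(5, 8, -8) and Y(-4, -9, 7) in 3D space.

d = √[(x₂-x₁)² + (y₂-y₁)² + (z₂-z₁)²]
  = √[(-9)² + (-17)² + 15²]
  = √[81 + 289 + 225]
  = √595
  ≈ 24.39

24.39


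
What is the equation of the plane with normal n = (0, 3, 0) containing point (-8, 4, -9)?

The plane through P with normal n = (a, b, c) satisfies n·(r - P) = 0,
i.e. ax + by + cz = a·x₀ + b·y₀ + c·z₀.
d = 0·(-8) + 3·4 + 0·(-9)
  = 0 + 12 + 0
  = 12
Equation: 3y = 12

3y = 12


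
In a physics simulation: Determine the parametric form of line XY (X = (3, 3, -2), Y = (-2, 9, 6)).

Direction vector d = Y - X = (-2 - 3, 9 - 3, 6 + 2) = (-5, 6, 8)
Parametric form r = X + t·d:
x = 3 - 5t, y = 3 + 6t, z = -2 + 8t

x = 3 - 5t, y = 3 + 6t, z = -2 + 8t


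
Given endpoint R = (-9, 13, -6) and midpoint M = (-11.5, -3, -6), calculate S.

S = 2M - R
  = (2·(-11.5) - (-9), 2·(-3) - 13, 2·(-6) - (-6))
  = (-23 + 9, -6 - 13, -12 + 6)
  = (-14, -19, -6)

(-14, -19, -6)


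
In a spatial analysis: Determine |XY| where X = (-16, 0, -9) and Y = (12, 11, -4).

d = √[(x₂-x₁)² + (y₂-y₁)² + (z₂-z₁)²]
  = √[28² + 11² + 5²]
  = √[784 + 121 + 25]
  = √930
  ≈ 30.5

30.5


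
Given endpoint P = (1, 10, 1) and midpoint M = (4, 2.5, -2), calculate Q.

Q = 2M - P
  = (2·4 - 1, 2·2.5 - 10, 2·(-2) - 1)
  = (8 - 1, 5 - 10, -4 - 1)
  = (7, -5, -5)

(7, -5, -5)


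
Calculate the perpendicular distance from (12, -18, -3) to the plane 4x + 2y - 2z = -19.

distance = |a·x₀ + b·y₀ + c·z₀ - d| / √(a² + b² + c²)
  = |4·12 + 2·(-18) + (-2)·(-3) - (-19)| / √(4² + 2² + (-2)²)
  = |48 - 36 + 6 + 19| / √(16 + 4 + 4)
  = |37| / √24
  = 37 / 4.899
  ≈ 7.553

7.553


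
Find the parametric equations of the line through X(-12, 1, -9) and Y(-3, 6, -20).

Direction vector d = Y - X = (-3 + 12, 6 - 1, -20 + 9) = (9, 5, -11)
Parametric form r = X + t·d:
x = -12 + 9t, y = 1 + 5t, z = -9 - 11t

x = -12 + 9t, y = 1 + 5t, z = -9 - 11t


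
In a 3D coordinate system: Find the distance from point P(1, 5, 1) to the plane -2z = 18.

distance = |a·x₀ + b·y₀ + c·z₀ - d| / √(a² + b² + c²)
  = |0·1 + 0·5 + (-2)·1 - 18| / √(0² + 0² + (-2)²)
  = |0 + 0 - 2 - 18| / √(0 + 0 + 4)
  = |-20| / √4
  = 20 / 2
  ≈ 10

10


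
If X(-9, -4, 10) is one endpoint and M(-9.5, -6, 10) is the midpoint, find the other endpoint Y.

Y = 2M - X
  = (2·(-9.5) - (-9), 2·(-6) - (-4), 2·10 - 10)
  = (-19 + 9, -12 + 4, 20 - 10)
  = (-10, -8, 10)

(-10, -8, 10)


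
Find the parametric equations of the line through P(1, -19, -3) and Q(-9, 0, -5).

Direction vector d = Q - P = (-9 - 1, 0 + 19, -5 + 3) = (-10, 19, -2)
Parametric form r = P + t·d:
x = 1 - 10t, y = -19 + 19t, z = -3 - 2t

x = 1 - 10t, y = -19 + 19t, z = -3 - 2t


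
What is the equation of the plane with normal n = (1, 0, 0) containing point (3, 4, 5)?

The plane through P with normal n = (a, b, c) satisfies n·(r - P) = 0,
i.e. ax + by + cz = a·x₀ + b·y₀ + c·z₀.
d = 1·3 + 0·4 + 0·5
  = 3 + 0 + 0
  = 3
Equation: x = 3

x = 3


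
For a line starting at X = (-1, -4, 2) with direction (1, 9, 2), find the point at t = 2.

P(t) = X + t·d
  = (-1 + 1·2, -4 + 9·2, 2 + 2·2)
  = (-1 + 2, -4 + 18, 2 + 4)
  = (1, 14, 6)

(1, 14, 6)


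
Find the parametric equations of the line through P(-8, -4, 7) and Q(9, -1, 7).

Direction vector d = Q - P = (9 + 8, -1 + 4, 7 - 7) = (17, 3, 0)
Parametric form r = P + t·d:
x = -8 + 17t, y = -4 + 3t, z = 7

x = -8 + 17t, y = -4 + 3t, z = 7


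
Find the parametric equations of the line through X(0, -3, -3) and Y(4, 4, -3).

Direction vector d = Y - X = (4 + 0, 4 + 3, -3 + 3) = (4, 7, 0)
Parametric form r = X + t·d:
x = 0 + 4t, y = -3 + 7t, z = -3

x = 0 + 4t, y = -3 + 7t, z = -3


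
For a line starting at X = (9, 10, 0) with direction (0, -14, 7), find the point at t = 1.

P(t) = X + t·d
  = (9 + 0·1, 10 + (-14)·1, 0 + 7·1)
  = (9 + 0, 10 - 14, 0 + 7)
  = (9, -4, 7)

(9, -4, 7)


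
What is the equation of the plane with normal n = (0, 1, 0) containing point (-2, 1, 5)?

The plane through P with normal n = (a, b, c) satisfies n·(r - P) = 0,
i.e. ax + by + cz = a·x₀ + b·y₀ + c·z₀.
d = 0·(-2) + 1·1 + 0·5
  = 0 + 1 + 0
  = 1
Equation: y = 1

y = 1


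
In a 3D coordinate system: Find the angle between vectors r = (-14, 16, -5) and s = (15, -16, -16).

r·s = (-14)·15 + 16·(-16) + (-5)·(-16) = -210 - 256 + 80 = -386
|r| = √((-14)² + 16² + (-5)²) = √477 ≈ 21.84
|s| = √(15² + (-16)² + (-16)²) = √737 ≈ 27.15
cos θ = (r·s)/(|r||s|) = -386/(21.84·27.15) ≈ -0.651
θ = arccos(-0.651) ≈ 130.6°

130.6°


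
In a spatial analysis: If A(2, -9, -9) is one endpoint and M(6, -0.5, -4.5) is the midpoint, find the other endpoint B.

B = 2M - A
  = (2·6 - 2, 2·(-0.5) - (-9), 2·(-4.5) - (-9))
  = (12 - 2, -1 + 9, -9 + 9)
  = (10, 8, 0)

(10, 8, 0)


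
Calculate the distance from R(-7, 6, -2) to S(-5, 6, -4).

d = √[(x₂-x₁)² + (y₂-y₁)² + (z₂-z₁)²]
  = √[2² + 0² + (-2)²]
  = √[4 + 0 + 4]
  = √8
  ≈ 2.828

2.828


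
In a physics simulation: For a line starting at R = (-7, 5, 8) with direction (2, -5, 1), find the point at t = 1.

P(t) = R + t·d
  = (-7 + 2·1, 5 + (-5)·1, 8 + 1·1)
  = (-7 + 2, 5 - 5, 8 + 1)
  = (-5, 0, 9)

(-5, 0, 9)


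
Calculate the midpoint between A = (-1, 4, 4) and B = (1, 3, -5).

M = ((x₁+x₂)/2, (y₁+y₂)/2, (z₁+z₂)/2)
  = ((-1 + 1)/2, (4 + 3)/2, (4 - 5)/2)
  = (0/2, 7/2, -1/2)
  = (0, 3.5, -0.5)

(0, 3.5, -0.5)


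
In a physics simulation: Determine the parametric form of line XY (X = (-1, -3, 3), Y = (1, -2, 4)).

Direction vector d = Y - X = (1 + 1, -2 + 3, 4 - 3) = (2, 1, 1)
Parametric form r = X + t·d:
x = -1 + 2t, y = -3 + t, z = 3 + t

x = -1 + 2t, y = -3 + t, z = 3 + t


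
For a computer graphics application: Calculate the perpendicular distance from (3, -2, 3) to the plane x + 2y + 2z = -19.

distance = |a·x₀ + b·y₀ + c·z₀ - d| / √(a² + b² + c²)
  = |1·3 + 2·(-2) + 2·3 - (-19)| / √(1² + 2² + 2²)
  = |3 - 4 + 6 + 19| / √(1 + 4 + 4)
  = |24| / √9
  = 24 / 3
  ≈ 8

8


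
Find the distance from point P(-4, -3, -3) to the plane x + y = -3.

distance = |a·x₀ + b·y₀ + c·z₀ - d| / √(a² + b² + c²)
  = |1·(-4) + 1·(-3) + 0·(-3) - (-3)| / √(1² + 1² + 0²)
  = |-4 - 3 + 0 + 3| / √(1 + 1 + 0)
  = |-4| / √2
  = 4 / 1.414
  ≈ 2.828

2.828


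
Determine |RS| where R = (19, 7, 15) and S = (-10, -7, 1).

d = √[(x₂-x₁)² + (y₂-y₁)² + (z₂-z₁)²]
  = √[(-29)² + (-14)² + (-14)²]
  = √[841 + 196 + 196]
  = √1233
  ≈ 35.11

35.11


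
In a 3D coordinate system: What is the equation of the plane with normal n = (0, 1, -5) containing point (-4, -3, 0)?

The plane through P with normal n = (a, b, c) satisfies n·(r - P) = 0,
i.e. ax + by + cz = a·x₀ + b·y₀ + c·z₀.
d = 0·(-4) + 1·(-3) + (-5)·0
  = 0 - 3 + 0
  = -3
Equation: y - 5z = -3

y - 5z = -3


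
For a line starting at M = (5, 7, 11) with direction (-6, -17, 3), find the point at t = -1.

P(t) = M + t·d
  = (5 + (-6)·(-1), 7 + (-17)·(-1), 11 + 3·(-1))
  = (5 + 6, 7 + 17, 11 - 3)
  = (11, 24, 8)

(11, 24, 8)


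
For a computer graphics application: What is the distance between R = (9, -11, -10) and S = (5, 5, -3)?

d = √[(x₂-x₁)² + (y₂-y₁)² + (z₂-z₁)²]
  = √[(-4)² + 16² + 7²]
  = √[16 + 256 + 49]
  = √321
  ≈ 17.92

17.92


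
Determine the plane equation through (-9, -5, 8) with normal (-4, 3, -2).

The plane through P with normal n = (a, b, c) satisfies n·(r - P) = 0,
i.e. ax + by + cz = a·x₀ + b·y₀ + c·z₀.
d = (-4)·(-9) + 3·(-5) + (-2)·8
  = 36 - 15 - 16
  = 5
Equation: -4x + 3y - 2z = 5

-4x + 3y - 2z = 5


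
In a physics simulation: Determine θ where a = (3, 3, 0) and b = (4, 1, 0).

a·b = 3·4 + 3·1 + 0·0 = 12 + 3 + 0 = 15
|a| = √(3² + 3² + 0²) = √18 ≈ 4.243
|b| = √(4² + 1² + 0²) = √17 ≈ 4.123
cos θ = (a·b)/(|a||b|) = 15/(4.243·4.123) ≈ 0.8575
θ = arccos(0.8575) ≈ 30.96°

30.96°


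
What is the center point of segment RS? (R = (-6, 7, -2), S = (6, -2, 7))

M = ((x₁+x₂)/2, (y₁+y₂)/2, (z₁+z₂)/2)
  = ((-6 + 6)/2, (7 - 2)/2, (-2 + 7)/2)
  = (0/2, 5/2, 5/2)
  = (0, 2.5, 2.5)

(0, 2.5, 2.5)


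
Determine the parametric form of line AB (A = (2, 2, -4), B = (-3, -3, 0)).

Direction vector d = B - A = (-3 - 2, -3 - 2, 0 + 4) = (-5, -5, 4)
Parametric form r = A + t·d:
x = 2 - 5t, y = 2 - 5t, z = -4 + 4t

x = 2 - 5t, y = 2 - 5t, z = -4 + 4t


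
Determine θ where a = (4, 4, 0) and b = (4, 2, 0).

a·b = 4·4 + 4·2 + 0·0 = 16 + 8 + 0 = 24
|a| = √(4² + 4² + 0²) = √32 ≈ 5.657
|b| = √(4² + 2² + 0²) = √20 ≈ 4.472
cos θ = (a·b)/(|a||b|) = 24/(5.657·4.472) ≈ 0.9487
θ = arccos(0.9487) ≈ 18.43°

18.43°


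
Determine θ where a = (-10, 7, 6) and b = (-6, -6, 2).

a·b = (-10)·(-6) + 7·(-6) + 6·2 = 60 - 42 + 12 = 30
|a| = √((-10)² + 7² + 6²) = √185 ≈ 13.6
|b| = √((-6)² + (-6)² + 2²) = √76 ≈ 8.718
cos θ = (a·b)/(|a||b|) = 30/(13.6·8.718) ≈ 0.253
θ = arccos(0.253) ≈ 75.34°

75.34°


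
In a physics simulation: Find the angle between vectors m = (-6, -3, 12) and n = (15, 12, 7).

m·n = (-6)·15 + (-3)·12 + 12·7 = -90 - 36 + 84 = -42
|m| = √((-6)² + (-3)² + 12²) = √189 ≈ 13.75
|n| = √(15² + 12² + 7²) = √418 ≈ 20.45
cos θ = (m·n)/(|m||n|) = -42/(13.75·20.45) ≈ -0.1494
θ = arccos(-0.1494) ≈ 98.59°

98.59°


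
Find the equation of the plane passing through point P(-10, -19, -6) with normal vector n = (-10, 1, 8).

The plane through P with normal n = (a, b, c) satisfies n·(r - P) = 0,
i.e. ax + by + cz = a·x₀ + b·y₀ + c·z₀.
d = (-10)·(-10) + 1·(-19) + 8·(-6)
  = 100 - 19 - 48
  = 33
Equation: -10x + y + 8z = 33

-10x + y + 8z = 33


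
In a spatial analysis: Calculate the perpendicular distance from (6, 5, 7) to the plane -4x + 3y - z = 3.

distance = |a·x₀ + b·y₀ + c·z₀ - d| / √(a² + b² + c²)
  = |(-4)·6 + 3·5 + (-1)·7 - 3| / √((-4)² + 3² + (-1)²)
  = |-24 + 15 - 7 - 3| / √(16 + 9 + 1)
  = |-19| / √26
  = 19 / 5.099
  ≈ 3.726

3.726


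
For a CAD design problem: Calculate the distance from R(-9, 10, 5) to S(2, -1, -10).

d = √[(x₂-x₁)² + (y₂-y₁)² + (z₂-z₁)²]
  = √[11² + (-11)² + (-15)²]
  = √[121 + 121 + 225]
  = √467
  ≈ 21.61

21.61


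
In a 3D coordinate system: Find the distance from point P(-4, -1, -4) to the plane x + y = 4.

distance = |a·x₀ + b·y₀ + c·z₀ - d| / √(a² + b² + c²)
  = |1·(-4) + 1·(-1) + 0·(-4) - 4| / √(1² + 1² + 0²)
  = |-4 - 1 + 0 - 4| / √(1 + 1 + 0)
  = |-9| / √2
  = 9 / 1.414
  ≈ 6.364

6.364


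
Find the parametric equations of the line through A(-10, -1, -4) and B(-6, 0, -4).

Direction vector d = B - A = (-6 + 10, 0 + 1, -4 + 4) = (4, 1, 0)
Parametric form r = A + t·d:
x = -10 + 4t, y = -1 + t, z = -4

x = -10 + 4t, y = -1 + t, z = -4


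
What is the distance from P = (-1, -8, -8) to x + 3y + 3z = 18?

distance = |a·x₀ + b·y₀ + c·z₀ - d| / √(a² + b² + c²)
  = |1·(-1) + 3·(-8) + 3·(-8) - 18| / √(1² + 3² + 3²)
  = |-1 - 24 - 24 - 18| / √(1 + 9 + 9)
  = |-67| / √19
  = 67 / 4.359
  ≈ 15.37

15.37


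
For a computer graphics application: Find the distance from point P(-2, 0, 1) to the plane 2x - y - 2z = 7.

distance = |a·x₀ + b·y₀ + c·z₀ - d| / √(a² + b² + c²)
  = |2·(-2) + (-1)·0 + (-2)·1 - 7| / √(2² + (-1)² + (-2)²)
  = |-4 + 0 - 2 - 7| / √(4 + 1 + 4)
  = |-13| / √9
  = 13 / 3
  ≈ 4.333

4.333


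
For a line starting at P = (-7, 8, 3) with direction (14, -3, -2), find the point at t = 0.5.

P(t) = P + t·d
  = (-7 + 14·0.5, 8 + (-3)·0.5, 3 + (-2)·0.5)
  = (-7 + 7, 8 - 1.5, 3 - 1)
  = (0, 6.5, 2)

(0, 6.5, 2)


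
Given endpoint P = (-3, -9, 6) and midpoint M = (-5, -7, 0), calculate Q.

Q = 2M - P
  = (2·(-5) - (-3), 2·(-7) - (-9), 2·0 - 6)
  = (-10 + 3, -14 + 9, 0 - 6)
  = (-7, -5, -6)

(-7, -5, -6)


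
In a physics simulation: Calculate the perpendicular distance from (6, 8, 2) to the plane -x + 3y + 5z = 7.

distance = |a·x₀ + b·y₀ + c·z₀ - d| / √(a² + b² + c²)
  = |(-1)·6 + 3·8 + 5·2 - 7| / √((-1)² + 3² + 5²)
  = |-6 + 24 + 10 - 7| / √(1 + 9 + 25)
  = |21| / √35
  = 21 / 5.916
  ≈ 3.55

3.55


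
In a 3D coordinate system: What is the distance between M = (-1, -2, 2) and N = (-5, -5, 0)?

d = √[(x₂-x₁)² + (y₂-y₁)² + (z₂-z₁)²]
  = √[(-4)² + (-3)² + (-2)²]
  = √[16 + 9 + 4]
  = √29
  ≈ 5.385

5.385


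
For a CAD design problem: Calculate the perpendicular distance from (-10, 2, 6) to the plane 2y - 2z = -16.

distance = |a·x₀ + b·y₀ + c·z₀ - d| / √(a² + b² + c²)
  = |0·(-10) + 2·2 + (-2)·6 - (-16)| / √(0² + 2² + (-2)²)
  = |0 + 4 - 12 + 16| / √(0 + 4 + 4)
  = |8| / √8
  = 8 / 2.828
  ≈ 2.828

2.828


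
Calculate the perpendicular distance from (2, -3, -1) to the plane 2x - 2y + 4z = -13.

distance = |a·x₀ + b·y₀ + c·z₀ - d| / √(a² + b² + c²)
  = |2·2 + (-2)·(-3) + 4·(-1) - (-13)| / √(2² + (-2)² + 4²)
  = |4 + 6 - 4 + 13| / √(4 + 4 + 16)
  = |19| / √24
  = 19 / 4.899
  ≈ 3.878

3.878


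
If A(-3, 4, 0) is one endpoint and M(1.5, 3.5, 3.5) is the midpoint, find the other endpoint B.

B = 2M - A
  = (2·1.5 - (-3), 2·3.5 - 4, 2·3.5 - 0)
  = (3 + 3, 7 - 4, 7 + 0)
  = (6, 3, 7)

(6, 3, 7)


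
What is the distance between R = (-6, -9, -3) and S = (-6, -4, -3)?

d = √[(x₂-x₁)² + (y₂-y₁)² + (z₂-z₁)²]
  = √[0² + 5² + 0²]
  = √[0 + 25 + 0]
  = √25
  ≈ 5

5


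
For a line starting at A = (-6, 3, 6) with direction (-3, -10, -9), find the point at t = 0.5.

P(t) = A + t·d
  = (-6 + (-3)·0.5, 3 + (-10)·0.5, 6 + (-9)·0.5)
  = (-6 - 1.5, 3 - 5, 6 - 4.5)
  = (-7.5, -2, 1.5)

(-7.5, -2, 1.5)


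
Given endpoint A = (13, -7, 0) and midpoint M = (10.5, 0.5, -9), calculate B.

B = 2M - A
  = (2·10.5 - 13, 2·0.5 - (-7), 2·(-9) - 0)
  = (21 - 13, 1 + 7, -18 + 0)
  = (8, 8, -18)

(8, 8, -18)


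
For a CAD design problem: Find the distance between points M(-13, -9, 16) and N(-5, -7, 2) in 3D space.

d = √[(x₂-x₁)² + (y₂-y₁)² + (z₂-z₁)²]
  = √[8² + 2² + (-14)²]
  = √[64 + 4 + 196]
  = √264
  ≈ 16.25

16.25
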